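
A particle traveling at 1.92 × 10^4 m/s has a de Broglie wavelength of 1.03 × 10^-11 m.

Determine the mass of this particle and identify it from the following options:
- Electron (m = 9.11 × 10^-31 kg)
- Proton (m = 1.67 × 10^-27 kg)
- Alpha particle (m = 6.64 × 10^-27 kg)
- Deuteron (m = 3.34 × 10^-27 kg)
The particle is a deuteron.

From λ = h/(mv), solve for mass:

m = h/(λv)
m = (6.626 × 10^-34 J·s) / (1.03 × 10^-11 m × 1.92 × 10^4 m/s)
m = 3.35 × 10^-27 kg

Comparing with the listed masses, this is closest to a deuteron.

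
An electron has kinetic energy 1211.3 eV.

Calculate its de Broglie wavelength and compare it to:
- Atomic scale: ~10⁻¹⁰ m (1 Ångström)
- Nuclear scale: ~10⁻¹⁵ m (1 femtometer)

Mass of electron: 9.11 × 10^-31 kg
λ = 3.52 × 10^-11 m, which is between nuclear and atomic scales.

Using λ = h/√(2mKE):

KE = 1211.3 eV = 1.941 × 10^-16 J

λ = h/√(2mKE)
λ = (6.626 × 10^-34 J·s) / √(2 × 9.11 × 10^-31 kg × 1.941 × 10^-16 J)
λ = 3.52 × 10^-11 m

Comparison:
- Atomic scale (10⁻¹⁰ m): λ is 0.35× this size
- Nuclear scale (10⁻¹⁵ m): λ is 3.5e+04× this size

The wavelength is between nuclear and atomic scales.

This wavelength is appropriate for probing atomic structure but too large for nuclear physics experiments.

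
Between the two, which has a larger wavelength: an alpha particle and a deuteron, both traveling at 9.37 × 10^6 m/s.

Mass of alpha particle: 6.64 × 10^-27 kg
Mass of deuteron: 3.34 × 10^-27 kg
The deuteron has the longer wavelength.

Using λ = h/(mv), since both particles have the same velocity, the wavelength depends only on mass.

For alpha particle: λ₁ = h/(m₁v) = 1.06 × 10^-14 m
For deuteron: λ₂ = h/(m₂v) = 2.12 × 10^-14 m

Since λ ∝ 1/m at constant velocity, the lighter particle has the longer wavelength.

The deuteron has the longer de Broglie wavelength.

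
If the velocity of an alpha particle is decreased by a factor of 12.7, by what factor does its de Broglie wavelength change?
The wavelength increases by a factor of 12.7.

From λ = h/(mv), the wavelength is inversely proportional to velocity:

λ ∝ 1/v

If v → v/12.7, then λ → 12.7λ

When velocity is decreased by a factor of 12.7, the wavelength increases by a factor of 12.7.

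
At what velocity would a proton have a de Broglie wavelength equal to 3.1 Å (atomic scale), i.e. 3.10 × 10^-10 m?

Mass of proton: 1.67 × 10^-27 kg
1.28 × 10^3 m/s

From λ = h/(mv), solve for v:

v = h/(mλ)
v = (6.626 × 10^-34 J·s) / (1.67 × 10^-27 kg × 3.10 × 10^-10 m)
v = 1.28 × 10^3 m/s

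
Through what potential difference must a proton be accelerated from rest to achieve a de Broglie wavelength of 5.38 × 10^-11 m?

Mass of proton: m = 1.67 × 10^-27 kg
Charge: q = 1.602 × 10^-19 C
2.83 × 10^-1 V

From λ = h/√(2mqV), we solve for V:

λ² = h²/(2mqV)
V = h²/(2mqλ²)
V = (6.626 × 10^-34 J·s)² / (2 × 1.67 × 10^-27 kg × 1.602 × 10^-19 C × (5.38 × 10^-11 m)²)
V = 2.83 × 10^-1 V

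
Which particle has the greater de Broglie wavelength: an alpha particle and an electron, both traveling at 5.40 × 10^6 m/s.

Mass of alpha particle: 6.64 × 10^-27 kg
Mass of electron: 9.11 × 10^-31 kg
The electron has the longer wavelength.

Using λ = h/(mv), since both particles have the same velocity, the wavelength depends only on mass.

For alpha particle: λ₁ = h/(m₁v) = 1.85 × 10^-14 m
For electron: λ₂ = h/(m₂v) = 1.35 × 10^-10 m

Since λ ∝ 1/m at constant velocity, the lighter particle has the longer wavelength.

The electron has the longer de Broglie wavelength.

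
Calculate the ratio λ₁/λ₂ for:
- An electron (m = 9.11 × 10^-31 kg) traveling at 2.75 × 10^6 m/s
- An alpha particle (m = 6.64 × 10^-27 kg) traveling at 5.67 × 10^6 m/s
λ₁/λ₂ = 1.50 × 10^4

Using λ = h/(mv):

λ₁ = h/(m₁v₁) = 2.64 × 10^-10 m
λ₂ = h/(m₂v₂) = 1.76 × 10^-14 m

Ratio λ₁/λ₂ = (m₂v₂)/(m₁v₁)
         = (6.64 × 10^-27 kg × 5.67 × 10^6 m/s) / (9.11 × 10^-31 kg × 2.75 × 10^6 m/s)
         = 1.50 × 10^4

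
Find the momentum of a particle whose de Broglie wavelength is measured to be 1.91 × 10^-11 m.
3.47 × 10^-23 kg·m/s

From the de Broglie relation λ = h/p, we solve for p:

p = h/λ
p = (6.626 × 10^-34 J·s) / (1.91 × 10^-11 m)
p = 3.47 × 10^-23 kg·m/s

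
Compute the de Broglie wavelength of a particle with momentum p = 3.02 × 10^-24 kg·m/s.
2.19 × 10^-10 m

Using the de Broglie relation λ = h/p:

λ = h/p
λ = (6.626 × 10^-34 J·s) / (3.02 × 10^-24 kg·m/s)
λ = 2.19 × 10^-10 m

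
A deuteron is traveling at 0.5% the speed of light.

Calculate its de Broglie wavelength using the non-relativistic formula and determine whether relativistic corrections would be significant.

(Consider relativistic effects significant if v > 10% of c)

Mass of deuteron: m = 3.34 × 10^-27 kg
No, relativistic corrections are not needed.

Using the non-relativistic de Broglie formula λ = h/(mv):

v = 0.5% × c = 1.499 × 10^6 m/s

λ = h/(mv)
λ = (6.626 × 10^-34 J·s) / (3.34 × 10^-27 kg × 1.499 × 10^6 m/s)
λ = 1.32 × 10^-13 m

Since v = 0.5% of c < 10% of c, relativistic corrections are NOT significant and this non-relativistic result is a good approximation.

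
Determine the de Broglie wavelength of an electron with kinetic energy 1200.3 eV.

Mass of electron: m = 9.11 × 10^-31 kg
3.54 × 10^-11 m

Using λ = h/√(2mKE):

First convert KE to Joules: KE = 1200.3 eV = 1.923 × 10^-16 J

λ = h/√(2mKE)
λ = (6.626 × 10^-34 J·s) / √(2 × 9.11 × 10^-31 kg × 1.923 × 10^-16 J)
λ = 3.54 × 10^-11 m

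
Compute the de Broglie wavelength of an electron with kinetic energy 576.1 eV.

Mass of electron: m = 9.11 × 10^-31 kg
5.11 × 10^-11 m

Using λ = h/√(2mKE):

First convert KE to Joules: KE = 576.1 eV = 9.230 × 10^-17 J

λ = h/√(2mKE)
λ = (6.626 × 10^-34 J·s) / √(2 × 9.11 × 10^-31 kg × 9.230 × 10^-17 J)
λ = 5.11 × 10^-11 m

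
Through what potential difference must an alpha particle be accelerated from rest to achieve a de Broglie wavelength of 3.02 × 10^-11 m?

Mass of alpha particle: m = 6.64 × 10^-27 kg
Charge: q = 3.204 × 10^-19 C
1.13 × 10^-1 V

From λ = h/√(2mqV), we solve for V:

λ² = h²/(2mqV)
V = h²/(2mqλ²)
V = (6.626 × 10^-34 J·s)² / (2 × 6.64 × 10^-27 kg × 3.204 × 10^-19 C × (3.02 × 10^-11 m)²)
V = 1.13 × 10^-1 V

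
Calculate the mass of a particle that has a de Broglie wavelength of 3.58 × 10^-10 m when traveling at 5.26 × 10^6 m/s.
3.52 × 10^-31 kg

From the de Broglie relation λ = h/(mv), we solve for m:

m = h/(λv)
m = (6.626 × 10^-34 J·s) / (3.58 × 10^-10 m × 5.26 × 10^6 m/s)
m = 3.52 × 10^-31 kg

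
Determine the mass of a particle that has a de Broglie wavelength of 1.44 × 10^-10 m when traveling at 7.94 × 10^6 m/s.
5.80 × 10^-31 kg

From the de Broglie relation λ = h/(mv), we solve for m:

m = h/(λv)
m = (6.626 × 10^-34 J·s) / (1.44 × 10^-10 m × 7.94 × 10^6 m/s)
m = 5.80 × 10^-31 kg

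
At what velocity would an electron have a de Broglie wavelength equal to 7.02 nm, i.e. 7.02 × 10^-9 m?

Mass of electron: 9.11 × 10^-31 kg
1.04 × 10^5 m/s

From λ = h/(mv), solve for v:

v = h/(mλ)
v = (6.626 × 10^-34 J·s) / (9.11 × 10^-31 kg × 7.02 × 10^-9 m)
v = 1.04 × 10^5 m/s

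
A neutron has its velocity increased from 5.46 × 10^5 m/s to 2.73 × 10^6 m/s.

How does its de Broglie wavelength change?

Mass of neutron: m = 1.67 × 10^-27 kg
The wavelength decreases by a factor of 5.

Using λ = h/(mv):

Initial wavelength: λ₁ = h/(mv₁) = 7.27 × 10^-13 m
Final wavelength: λ₂ = h/(mv₂) = 1.45 × 10^-13 m

Since λ ∝ 1/v, when velocity increases by a factor of 5, the wavelength decreases by a factor of 5.

λ₂/λ₁ = v₁/v₂ = 1/5

The wavelength decreases by a factor of 5.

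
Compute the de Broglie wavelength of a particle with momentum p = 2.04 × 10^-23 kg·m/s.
3.25 × 10^-11 m

Using the de Broglie relation λ = h/p:

λ = h/p
λ = (6.626 × 10^-34 J·s) / (2.04 × 10^-23 kg·m/s)
λ = 3.25 × 10^-11 m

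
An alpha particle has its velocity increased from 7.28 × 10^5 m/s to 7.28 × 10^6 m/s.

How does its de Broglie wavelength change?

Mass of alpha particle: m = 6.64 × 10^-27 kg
The wavelength decreases by a factor of 10.

Using λ = h/(mv):

Initial wavelength: λ₁ = h/(mv₁) = 1.37 × 10^-13 m
Final wavelength: λ₂ = h/(mv₂) = 1.37 × 10^-14 m

Since λ ∝ 1/v, when velocity increases by a factor of 10, the wavelength decreases by a factor of 10.

λ₂/λ₁ = v₁/v₂ = 1/10

The wavelength decreases by a factor of 10.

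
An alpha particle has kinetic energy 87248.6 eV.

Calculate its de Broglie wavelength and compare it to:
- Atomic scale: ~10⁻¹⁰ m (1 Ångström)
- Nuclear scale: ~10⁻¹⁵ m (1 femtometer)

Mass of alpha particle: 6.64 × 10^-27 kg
λ = 4.86 × 10^-14 m, which is between nuclear and atomic scales.

Using λ = h/√(2mKE):

KE = 87248.6 eV = 1.398 × 10^-14 J

λ = h/√(2mKE)
λ = (6.626 × 10^-34 J·s) / √(2 × 6.64 × 10^-27 kg × 1.398 × 10^-14 J)
λ = 4.86 × 10^-14 m

Comparison:
- Atomic scale (10⁻¹⁰ m): λ is 0.00049× this size
- Nuclear scale (10⁻¹⁵ m): λ is 49× this size

The wavelength is between nuclear and atomic scales.

This wavelength is appropriate for probing atomic structure but too large for nuclear physics experiments.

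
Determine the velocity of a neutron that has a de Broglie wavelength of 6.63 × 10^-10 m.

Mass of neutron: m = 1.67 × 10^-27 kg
5.98 × 10^2 m/s

From the de Broglie relation λ = h/(mv), we solve for v:

v = h/(mλ)
v = (6.626 × 10^-34 J·s) / (1.67 × 10^-27 kg × 6.63 × 10^-10 m)
v = 5.98 × 10^2 m/s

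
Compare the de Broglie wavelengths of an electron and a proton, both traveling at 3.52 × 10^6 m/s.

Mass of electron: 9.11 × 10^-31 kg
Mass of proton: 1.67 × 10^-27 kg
The electron has the longer wavelength.

Using λ = h/(mv), since both particles have the same velocity, the wavelength depends only on mass.

For electron: λ₁ = h/(m₁v) = 2.07 × 10^-10 m
For proton: λ₂ = h/(m₂v) = 1.13 × 10^-13 m

Since λ ∝ 1/m at constant velocity, the lighter particle has the longer wavelength.

The electron has the longer de Broglie wavelength.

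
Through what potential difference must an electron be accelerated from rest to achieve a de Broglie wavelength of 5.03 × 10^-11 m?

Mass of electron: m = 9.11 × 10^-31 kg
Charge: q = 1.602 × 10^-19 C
595 V

From λ = h/√(2mqV), we solve for V:

λ² = h²/(2mqV)
V = h²/(2mqλ²)
V = (6.626 × 10^-34 J·s)² / (2 × 9.11 × 10^-31 kg × 1.602 × 10^-19 C × (5.03 × 10^-11 m)²)
V = 595 V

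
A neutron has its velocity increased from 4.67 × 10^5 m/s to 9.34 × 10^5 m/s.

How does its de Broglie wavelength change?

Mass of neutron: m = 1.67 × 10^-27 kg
The wavelength decreases by a factor of 2.

Using λ = h/(mv):

Initial wavelength: λ₁ = h/(mv₁) = 8.50 × 10^-13 m
Final wavelength: λ₂ = h/(mv₂) = 4.25 × 10^-13 m

Since λ ∝ 1/v, when velocity increases by a factor of 2, the wavelength decreases by a factor of 2.

λ₂/λ₁ = v₁/v₂ = 1/2

The wavelength decreases by a factor of 2.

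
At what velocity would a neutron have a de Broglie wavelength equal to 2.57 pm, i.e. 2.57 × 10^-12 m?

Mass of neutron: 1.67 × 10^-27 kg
1.54 × 10^5 m/s

From λ = h/(mv), solve for v:

v = h/(mλ)
v = (6.626 × 10^-34 J·s) / (1.67 × 10^-27 kg × 2.57 × 10^-12 m)
v = 1.54 × 10^5 m/s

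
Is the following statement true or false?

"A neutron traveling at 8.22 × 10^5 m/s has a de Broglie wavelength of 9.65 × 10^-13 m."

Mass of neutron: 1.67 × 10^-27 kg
False

The claim is incorrect.

Using λ = h/(mv):
λ = (6.626 × 10^-34 J·s) / (1.67 × 10^-27 kg × 8.22 × 10^5 m/s)
λ = 4.83 × 10^-13 m

The actual wavelength differs from the claimed 9.65 × 10^-13 m.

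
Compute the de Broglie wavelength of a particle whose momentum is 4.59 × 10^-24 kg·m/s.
1.44 × 10^-10 m

Using the de Broglie relation λ = h/p:

λ = h/p
λ = (6.626 × 10^-34 J·s) / (4.59 × 10^-24 kg·m/s)
λ = 1.44 × 10^-10 m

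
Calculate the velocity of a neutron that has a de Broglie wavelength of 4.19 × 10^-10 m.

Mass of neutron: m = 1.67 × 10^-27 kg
9.47 × 10^2 m/s

From the de Broglie relation λ = h/(mv), we solve for v:

v = h/(mλ)
v = (6.626 × 10^-34 J·s) / (1.67 × 10^-27 kg × 4.19 × 10^-10 m)
v = 9.47 × 10^2 m/s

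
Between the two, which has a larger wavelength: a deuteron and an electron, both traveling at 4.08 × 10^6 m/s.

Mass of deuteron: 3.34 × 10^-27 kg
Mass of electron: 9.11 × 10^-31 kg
The electron has the longer wavelength.

Using λ = h/(mv), since both particles have the same velocity, the wavelength depends only on mass.

For deuteron: λ₁ = h/(m₁v) = 4.86 × 10^-14 m
For electron: λ₂ = h/(m₂v) = 1.78 × 10^-10 m

Since λ ∝ 1/m at constant velocity, the lighter particle has the longer wavelength.

The electron has the longer de Broglie wavelength.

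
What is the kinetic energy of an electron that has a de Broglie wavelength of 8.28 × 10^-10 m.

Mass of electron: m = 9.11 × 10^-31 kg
3.51 × 10^-19 J (or 2.19 eV)

From λ = h/√(2mKE), we solve for KE:

λ² = h²/(2mKE)
KE = h²/(2mλ²)
KE = (6.626 × 10^-34 J·s)² / (2 × 9.11 × 10^-31 kg × (8.28 × 10^-10 m)²)
KE = 3.51 × 10^-19 J
KE = 2.19 eV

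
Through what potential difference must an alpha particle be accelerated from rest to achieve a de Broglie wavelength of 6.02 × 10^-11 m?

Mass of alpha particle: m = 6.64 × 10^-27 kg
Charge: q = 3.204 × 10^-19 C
2.85 × 10^-2 V

From λ = h/√(2mqV), we solve for V:

λ² = h²/(2mqV)
V = h²/(2mqλ²)
V = (6.626 × 10^-34 J·s)² / (2 × 6.64 × 10^-27 kg × 3.204 × 10^-19 C × (6.02 × 10^-11 m)²)
V = 2.85 × 10^-2 V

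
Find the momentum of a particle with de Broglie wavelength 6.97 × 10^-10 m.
9.51 × 10^-25 kg·m/s

From the de Broglie relation λ = h/p, we solve for p:

p = h/λ
p = (6.626 × 10^-34 J·s) / (6.97 × 10^-10 m)
p = 9.51 × 10^-25 kg·m/s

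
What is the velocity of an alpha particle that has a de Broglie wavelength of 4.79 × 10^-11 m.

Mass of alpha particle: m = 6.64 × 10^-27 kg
2.08 × 10^3 m/s

From the de Broglie relation λ = h/(mv), we solve for v:

v = h/(mλ)
v = (6.626 × 10^-34 J·s) / (6.64 × 10^-27 kg × 4.79 × 10^-11 m)
v = 2.08 × 10^3 m/s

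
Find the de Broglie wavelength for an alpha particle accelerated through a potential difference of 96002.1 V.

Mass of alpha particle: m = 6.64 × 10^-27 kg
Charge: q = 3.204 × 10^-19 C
3.28 × 10^-14 m

When a particle is accelerated through voltage V, it gains kinetic energy KE = qV.

The de Broglie wavelength is then λ = h/√(2mqV):

λ = h/√(2mqV)
λ = (6.626 × 10^-34 J·s) / √(2 × 6.64 × 10^-27 kg × 3.204 × 10^-19 C × 96002.1 V)
λ = 3.28 × 10^-14 m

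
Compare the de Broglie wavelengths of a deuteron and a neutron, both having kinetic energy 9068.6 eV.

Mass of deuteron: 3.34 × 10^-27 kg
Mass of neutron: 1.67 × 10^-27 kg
The neutron has the longer wavelength.

Using λ = h/√(2mKE):

For deuteron: λ₁ = h/√(2m₁KE) = 2.13 × 10^-13 m
For neutron: λ₂ = h/√(2m₂KE) = 3.01 × 10^-13 m

Since λ ∝ 1/√m at constant kinetic energy, the lighter particle has the longer wavelength.

The neutron has the longer de Broglie wavelength.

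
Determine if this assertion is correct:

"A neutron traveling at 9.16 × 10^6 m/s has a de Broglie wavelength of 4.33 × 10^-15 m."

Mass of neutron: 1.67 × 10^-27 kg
False

The claim is incorrect.

Using λ = h/(mv):
λ = (6.626 × 10^-34 J·s) / (1.67 × 10^-27 kg × 9.16 × 10^6 m/s)
λ = 4.33 × 10^-14 m

The actual wavelength differs from the claimed 4.33 × 10^-15 m.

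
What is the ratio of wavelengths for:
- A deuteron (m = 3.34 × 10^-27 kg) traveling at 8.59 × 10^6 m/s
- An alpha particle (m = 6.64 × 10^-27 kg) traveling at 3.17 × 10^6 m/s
λ₁/λ₂ = 0.734

Using λ = h/(mv):

λ₁ = h/(m₁v₁) = 2.31 × 10^-14 m
λ₂ = h/(m₂v₂) = 3.15 × 10^-14 m

Ratio λ₁/λ₂ = (m₂v₂)/(m₁v₁)
         = (6.64 × 10^-27 kg × 3.17 × 10^6 m/s) / (3.34 × 10^-27 kg × 8.59 × 10^6 m/s)
         = 0.734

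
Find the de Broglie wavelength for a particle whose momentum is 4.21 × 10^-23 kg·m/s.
1.57 × 10^-11 m

Using the de Broglie relation λ = h/p:

λ = h/p
λ = (6.626 × 10^-34 J·s) / (4.21 × 10^-23 kg·m/s)
λ = 1.57 × 10^-11 m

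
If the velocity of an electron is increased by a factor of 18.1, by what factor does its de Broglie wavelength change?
The wavelength decreases by a factor of 18.1.

From λ = h/(mv), the wavelength is inversely proportional to velocity:

λ ∝ 1/v

If v → 18.1v, then λ → λ/18.1

When velocity is increased by a factor of 18.1, the wavelength decreases by a factor of 18.1.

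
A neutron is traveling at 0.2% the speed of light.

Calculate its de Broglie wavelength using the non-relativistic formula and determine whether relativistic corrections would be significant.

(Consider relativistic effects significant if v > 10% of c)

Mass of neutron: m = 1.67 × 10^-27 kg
No, relativistic corrections are not needed.

Using the non-relativistic de Broglie formula λ = h/(mv):

v = 0.2% × c = 5.996 × 10^5 m/s

λ = h/(mv)
λ = (6.626 × 10^-34 J·s) / (1.67 × 10^-27 kg × 5.996 × 10^5 m/s)
λ = 6.62 × 10^-13 m

Since v = 0.2% of c < 10% of c, relativistic corrections are NOT significant and this non-relativistic result is a good approximation.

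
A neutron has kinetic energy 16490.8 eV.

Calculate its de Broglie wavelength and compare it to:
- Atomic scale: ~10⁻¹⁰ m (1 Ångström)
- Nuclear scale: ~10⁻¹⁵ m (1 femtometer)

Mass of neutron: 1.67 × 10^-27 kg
λ = 2.23 × 10^-13 m, which is between nuclear and atomic scales.

Using λ = h/√(2mKE):

KE = 16490.8 eV = 2.642 × 10^-15 J

λ = h/√(2mKE)
λ = (6.626 × 10^-34 J·s) / √(2 × 1.67 × 10^-27 kg × 2.642 × 10^-15 J)
λ = 2.23 × 10^-13 m

Comparison:
- Atomic scale (10⁻¹⁰ m): λ is 0.0022× this size
- Nuclear scale (10⁻¹⁵ m): λ is 2.2e+02× this size

The wavelength is between nuclear and atomic scales.

This wavelength is appropriate for probing atomic structure but too large for nuclear physics experiments.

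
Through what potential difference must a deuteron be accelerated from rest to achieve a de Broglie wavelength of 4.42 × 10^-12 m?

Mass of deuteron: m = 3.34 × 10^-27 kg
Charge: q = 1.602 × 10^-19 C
21.0 V

From λ = h/√(2mqV), we solve for V:

λ² = h²/(2mqV)
V = h²/(2mqλ²)
V = (6.626 × 10^-34 J·s)² / (2 × 3.34 × 10^-27 kg × 1.602 × 10^-19 C × (4.42 × 10^-12 m)²)
V = 21.0 V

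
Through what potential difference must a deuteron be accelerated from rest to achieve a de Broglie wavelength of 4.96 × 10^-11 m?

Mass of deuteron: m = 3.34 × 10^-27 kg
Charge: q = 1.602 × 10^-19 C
1.67 × 10^-1 V

From λ = h/√(2mqV), we solve for V:

λ² = h²/(2mqV)
V = h²/(2mqλ²)
V = (6.626 × 10^-34 J·s)² / (2 × 3.34 × 10^-27 kg × 1.602 × 10^-19 C × (4.96 × 10^-11 m)²)
V = 1.67 × 10^-1 V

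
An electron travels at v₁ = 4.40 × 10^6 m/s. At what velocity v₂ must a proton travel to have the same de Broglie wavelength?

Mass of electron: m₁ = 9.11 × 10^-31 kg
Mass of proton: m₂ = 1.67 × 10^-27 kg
v₂ = 2.40 × 10^3 m/s

For equal de Broglie wavelengths: λ₁ = λ₂

h/(m₁v₁) = h/(m₂v₂)
m₁v₁ = m₂v₂
v₂ = v₁ · (m₁/m₂)

v₂ = 4.40 × 10^6 m/s × (9.11 × 10^-31 kg / 1.67 × 10^-27 kg)
v₂ = 2.40 × 10^3 m/s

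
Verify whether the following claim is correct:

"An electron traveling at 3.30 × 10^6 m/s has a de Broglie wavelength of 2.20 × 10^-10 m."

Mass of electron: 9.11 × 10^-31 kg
True

The claim is correct.

Using λ = h/(mv):
λ = (6.626 × 10^-34 J·s) / (9.11 × 10^-31 kg × 3.30 × 10^6 m/s)
λ = 2.20 × 10^-10 m

This matches the claimed value.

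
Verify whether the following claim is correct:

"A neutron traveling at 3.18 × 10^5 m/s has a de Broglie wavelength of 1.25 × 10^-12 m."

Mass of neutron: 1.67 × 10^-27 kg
True

The claim is correct.

Using λ = h/(mv):
λ = (6.626 × 10^-34 J·s) / (1.67 × 10^-27 kg × 3.18 × 10^5 m/s)
λ = 1.25 × 10^-12 m

This matches the claimed value.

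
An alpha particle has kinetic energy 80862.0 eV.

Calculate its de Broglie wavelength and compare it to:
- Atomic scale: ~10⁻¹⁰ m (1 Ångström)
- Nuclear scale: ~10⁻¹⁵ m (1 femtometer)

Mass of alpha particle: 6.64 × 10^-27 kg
λ = 5.05 × 10^-14 m, which is between nuclear and atomic scales.

Using λ = h/√(2mKE):

KE = 80862.0 eV = 1.296 × 10^-14 J

λ = h/√(2mKE)
λ = (6.626 × 10^-34 J·s) / √(2 × 6.64 × 10^-27 kg × 1.296 × 10^-14 J)
λ = 5.05 × 10^-14 m

Comparison:
- Atomic scale (10⁻¹⁰ m): λ is 0.00051× this size
- Nuclear scale (10⁻¹⁵ m): λ is 51× this size

The wavelength is between nuclear and atomic scales.

This wavelength is appropriate for probing atomic structure but too large for nuclear physics experiments.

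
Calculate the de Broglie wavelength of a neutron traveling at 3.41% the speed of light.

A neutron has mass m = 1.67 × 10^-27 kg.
3.88 × 10^-14 m

Using the de Broglie relation λ = h/(mv):

v = 3.41% × c = 1.022 × 10^7 m/s

λ = h/(mv)
λ = (6.626 × 10^-34 J·s) / (1.67 × 10^-27 kg × 1.022 × 10^7 m/s)
λ = 3.88 × 10^-14 m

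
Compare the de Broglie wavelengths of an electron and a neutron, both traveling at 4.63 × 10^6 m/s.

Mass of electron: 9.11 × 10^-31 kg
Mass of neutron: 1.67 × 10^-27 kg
The electron has the longer wavelength.

Using λ = h/(mv), since both particles have the same velocity, the wavelength depends only on mass.

For electron: λ₁ = h/(m₁v) = 1.57 × 10^-10 m
For neutron: λ₂ = h/(m₂v) = 8.57 × 10^-14 m

Since λ ∝ 1/m at constant velocity, the lighter particle has the longer wavelength.

The electron has the longer de Broglie wavelength.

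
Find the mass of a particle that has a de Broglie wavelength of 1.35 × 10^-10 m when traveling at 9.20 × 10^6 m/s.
5.33 × 10^-31 kg

From the de Broglie relation λ = h/(mv), we solve for m:

m = h/(λv)
m = (6.626 × 10^-34 J·s) / (1.35 × 10^-10 m × 9.20 × 10^6 m/s)
m = 5.33 × 10^-31 kg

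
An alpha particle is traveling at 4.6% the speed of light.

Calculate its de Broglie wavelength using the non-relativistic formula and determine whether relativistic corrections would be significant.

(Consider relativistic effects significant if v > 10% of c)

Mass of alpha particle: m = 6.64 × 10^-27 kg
No, relativistic corrections are not needed.

Using the non-relativistic de Broglie formula λ = h/(mv):

v = 4.6% × c = 1.379 × 10^7 m/s

λ = h/(mv)
λ = (6.626 × 10^-34 J·s) / (6.64 × 10^-27 kg × 1.379 × 10^7 m/s)
λ = 7.24 × 10^-15 m

Since v = 4.6% of c < 10% of c, relativistic corrections are NOT significant and this non-relativistic result is a good approximation.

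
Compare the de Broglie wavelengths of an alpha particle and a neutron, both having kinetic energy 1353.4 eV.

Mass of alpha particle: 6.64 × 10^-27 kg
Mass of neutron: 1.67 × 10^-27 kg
The neutron has the longer wavelength.

Using λ = h/√(2mKE):

For alpha particle: λ₁ = h/√(2m₁KE) = 3.90 × 10^-13 m
For neutron: λ₂ = h/√(2m₂KE) = 7.79 × 10^-13 m

Since λ ∝ 1/√m at constant kinetic energy, the lighter particle has the longer wavelength.

The neutron has the longer de Broglie wavelength.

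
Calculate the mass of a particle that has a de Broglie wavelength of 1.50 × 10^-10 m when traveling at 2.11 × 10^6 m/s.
2.09 × 10^-30 kg

From the de Broglie relation λ = h/(mv), we solve for m:

m = h/(λv)
m = (6.626 × 10^-34 J·s) / (1.50 × 10^-10 m × 2.11 × 10^6 m/s)
m = 2.09 × 10^-30 kg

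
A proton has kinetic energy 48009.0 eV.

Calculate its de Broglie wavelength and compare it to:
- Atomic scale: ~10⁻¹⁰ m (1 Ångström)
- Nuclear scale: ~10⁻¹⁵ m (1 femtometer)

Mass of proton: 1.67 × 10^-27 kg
λ = 1.31 × 10^-13 m, which is between nuclear and atomic scales.

Using λ = h/√(2mKE):

KE = 48009.0 eV = 7.692 × 10^-15 J

λ = h/√(2mKE)
λ = (6.626 × 10^-34 J·s) / √(2 × 1.67 × 10^-27 kg × 7.692 × 10^-15 J)
λ = 1.31 × 10^-13 m

Comparison:
- Atomic scale (10⁻¹⁰ m): λ is 0.0013× this size
- Nuclear scale (10⁻¹⁵ m): λ is 1.3e+02× this size

The wavelength is between nuclear and atomic scales.

This wavelength is appropriate for probing atomic structure but too large for nuclear physics experiments.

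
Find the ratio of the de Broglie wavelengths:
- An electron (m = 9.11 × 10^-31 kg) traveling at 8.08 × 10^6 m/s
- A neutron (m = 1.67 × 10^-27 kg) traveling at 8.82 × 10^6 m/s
λ₁/λ₂ = 2.00 × 10^3

Using λ = h/(mv):

λ₁ = h/(m₁v₁) = 9.00 × 10^-11 m
λ₂ = h/(m₂v₂) = 4.50 × 10^-14 m

Ratio λ₁/λ₂ = (m₂v₂)/(m₁v₁)
         = (1.67 × 10^-27 kg × 8.82 × 10^6 m/s) / (9.11 × 10^-31 kg × 8.08 × 10^6 m/s)
         = 2.00 × 10^3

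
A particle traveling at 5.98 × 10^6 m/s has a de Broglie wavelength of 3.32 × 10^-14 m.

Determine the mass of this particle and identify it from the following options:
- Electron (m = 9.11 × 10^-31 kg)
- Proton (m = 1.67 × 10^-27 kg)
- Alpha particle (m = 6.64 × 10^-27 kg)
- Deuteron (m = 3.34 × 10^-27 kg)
The particle is a deuteron.

From λ = h/(mv), solve for mass:

m = h/(λv)
m = (6.626 × 10^-34 J·s) / (3.32 × 10^-14 m × 5.98 × 10^6 m/s)
m = 3.34 × 10^-27 kg

Comparing with the listed masses, this is closest to a deuteron.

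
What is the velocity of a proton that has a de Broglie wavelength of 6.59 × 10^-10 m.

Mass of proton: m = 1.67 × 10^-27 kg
6.02 × 10^2 m/s

From the de Broglie relation λ = h/(mv), we solve for v:

v = h/(mλ)
v = (6.626 × 10^-34 J·s) / (1.67 × 10^-27 kg × 6.59 × 10^-10 m)
v = 6.02 × 10^2 m/s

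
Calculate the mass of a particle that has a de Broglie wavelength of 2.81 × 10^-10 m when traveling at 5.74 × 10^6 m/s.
4.11 × 10^-31 kg

From the de Broglie relation λ = h/(mv), we solve for m:

m = h/(λv)
m = (6.626 × 10^-34 J·s) / (2.81 × 10^-10 m × 5.74 × 10^6 m/s)
m = 4.11 × 10^-31 kg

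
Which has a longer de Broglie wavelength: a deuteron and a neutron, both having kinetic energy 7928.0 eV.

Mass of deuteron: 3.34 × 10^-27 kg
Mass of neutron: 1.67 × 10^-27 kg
The neutron has the longer wavelength.

Using λ = h/√(2mKE):

For deuteron: λ₁ = h/√(2m₁KE) = 2.27 × 10^-13 m
For neutron: λ₂ = h/√(2m₂KE) = 3.22 × 10^-13 m

Since λ ∝ 1/√m at constant kinetic energy, the lighter particle has the longer wavelength.

The neutron has the longer de Broglie wavelength.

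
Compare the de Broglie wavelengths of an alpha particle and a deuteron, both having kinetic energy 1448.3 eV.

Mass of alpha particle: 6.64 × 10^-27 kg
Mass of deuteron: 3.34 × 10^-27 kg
The deuteron has the longer wavelength.

Using λ = h/√(2mKE):

For alpha particle: λ₁ = h/√(2m₁KE) = 3.77 × 10^-13 m
For deuteron: λ₂ = h/√(2m₂KE) = 5.32 × 10^-13 m

Since λ ∝ 1/√m at constant kinetic energy, the lighter particle has the longer wavelength.

The deuteron has the longer de Broglie wavelength.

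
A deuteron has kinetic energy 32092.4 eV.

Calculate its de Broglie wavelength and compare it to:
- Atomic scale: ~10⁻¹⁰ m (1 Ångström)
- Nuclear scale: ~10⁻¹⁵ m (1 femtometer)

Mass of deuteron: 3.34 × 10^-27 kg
λ = 1.13 × 10^-13 m, which is between nuclear and atomic scales.

Using λ = h/√(2mKE):

KE = 32092.4 eV = 5.142 × 10^-15 J

λ = h/√(2mKE)
λ = (6.626 × 10^-34 J·s) / √(2 × 3.34 × 10^-27 kg × 5.142 × 10^-15 J)
λ = 1.13 × 10^-13 m

Comparison:
- Atomic scale (10⁻¹⁰ m): λ is 0.0011× this size
- Nuclear scale (10⁻¹⁵ m): λ is 1.1e+02× this size

The wavelength is between nuclear and atomic scales.

This wavelength is appropriate for probing atomic structure but too large for nuclear physics experiments.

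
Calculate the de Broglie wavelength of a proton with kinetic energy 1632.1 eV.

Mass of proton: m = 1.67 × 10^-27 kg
7.09 × 10^-13 m

Using λ = h/√(2mKE):

First convert KE to Joules: KE = 1632.1 eV = 2.615 × 10^-16 J

λ = h/√(2mKE)
λ = (6.626 × 10^-34 J·s) / √(2 × 1.67 × 10^-27 kg × 2.615 × 10^-16 J)
λ = 7.09 × 10^-13 m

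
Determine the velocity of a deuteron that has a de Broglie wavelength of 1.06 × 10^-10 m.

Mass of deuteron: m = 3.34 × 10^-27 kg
1.87 × 10^3 m/s

From the de Broglie relation λ = h/(mv), we solve for v:

v = h/(mλ)
v = (6.626 × 10^-34 J·s) / (3.34 × 10^-27 kg × 1.06 × 10^-10 m)
v = 1.87 × 10^3 m/s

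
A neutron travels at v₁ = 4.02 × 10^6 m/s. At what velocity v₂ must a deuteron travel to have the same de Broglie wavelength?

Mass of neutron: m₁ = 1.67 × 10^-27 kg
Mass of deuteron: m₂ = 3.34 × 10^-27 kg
v₂ = 2.01 × 10^6 m/s

For equal de Broglie wavelengths: λ₁ = λ₂

h/(m₁v₁) = h/(m₂v₂)
m₁v₁ = m₂v₂
v₂ = v₁ · (m₁/m₂)

v₂ = 4.02 × 10^6 m/s × (1.67 × 10^-27 kg / 3.34 × 10^-27 kg)
v₂ = 2.01 × 10^6 m/s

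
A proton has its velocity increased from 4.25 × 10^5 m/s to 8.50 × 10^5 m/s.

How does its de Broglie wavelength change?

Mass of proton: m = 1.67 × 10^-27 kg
The wavelength decreases by a factor of 2.

Using λ = h/(mv):

Initial wavelength: λ₁ = h/(mv₁) = 9.34 × 10^-13 m
Final wavelength: λ₂ = h/(mv₂) = 4.67 × 10^-13 m

Since λ ∝ 1/v, when velocity increases by a factor of 2, the wavelength decreases by a factor of 2.

λ₂/λ₁ = v₁/v₂ = 1/2

The wavelength decreases by a factor of 2.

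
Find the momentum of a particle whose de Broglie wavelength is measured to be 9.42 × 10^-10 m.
7.03 × 10^-25 kg·m/s

From the de Broglie relation λ = h/p, we solve for p:

p = h/λ
p = (6.626 × 10^-34 J·s) / (9.42 × 10^-10 m)
p = 7.03 × 10^-25 kg·m/s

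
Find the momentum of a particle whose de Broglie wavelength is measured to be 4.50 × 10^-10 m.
1.47 × 10^-24 kg·m/s

From the de Broglie relation λ = h/p, we solve for p:

p = h/λ
p = (6.626 × 10^-34 J·s) / (4.50 × 10^-10 m)
p = 1.47 × 10^-24 kg·m/s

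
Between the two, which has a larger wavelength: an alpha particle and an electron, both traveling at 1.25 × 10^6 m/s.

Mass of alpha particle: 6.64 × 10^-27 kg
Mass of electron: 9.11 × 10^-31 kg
The electron has the longer wavelength.

Using λ = h/(mv), since both particles have the same velocity, the wavelength depends only on mass.

For alpha particle: λ₁ = h/(m₁v) = 7.98 × 10^-14 m
For electron: λ₂ = h/(m₂v) = 5.82 × 10^-10 m

Since λ ∝ 1/m at constant velocity, the lighter particle has the longer wavelength.

The electron has the longer de Broglie wavelength.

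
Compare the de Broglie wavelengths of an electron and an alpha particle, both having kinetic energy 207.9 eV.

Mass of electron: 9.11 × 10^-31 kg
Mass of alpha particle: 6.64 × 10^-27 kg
The electron has the longer wavelength.

Using λ = h/√(2mKE):

For electron: λ₁ = h/√(2m₁KE) = 8.51 × 10^-11 m
For alpha particle: λ₂ = h/√(2m₂KE) = 9.96 × 10^-13 m

Since λ ∝ 1/√m at constant kinetic energy, the lighter particle has the longer wavelength.

The electron has the longer de Broglie wavelength.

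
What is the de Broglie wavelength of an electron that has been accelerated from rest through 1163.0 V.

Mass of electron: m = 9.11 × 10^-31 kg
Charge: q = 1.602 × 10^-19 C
3.60 × 10^-11 m

When a particle is accelerated through voltage V, it gains kinetic energy KE = qV.

The de Broglie wavelength is then λ = h/√(2mqV):

λ = h/√(2mqV)
λ = (6.626 × 10^-34 J·s) / √(2 × 9.11 × 10^-31 kg × 1.602 × 10^-19 C × 1163.0 V)
λ = 3.60 × 10^-11 m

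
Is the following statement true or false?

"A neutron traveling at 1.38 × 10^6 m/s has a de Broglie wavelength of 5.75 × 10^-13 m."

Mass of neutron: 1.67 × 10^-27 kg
False

The claim is incorrect.

Using λ = h/(mv):
λ = (6.626 × 10^-34 J·s) / (1.67 × 10^-27 kg × 1.38 × 10^6 m/s)
λ = 2.88 × 10^-13 m

The actual wavelength differs from the claimed 5.75 × 10^-13 m.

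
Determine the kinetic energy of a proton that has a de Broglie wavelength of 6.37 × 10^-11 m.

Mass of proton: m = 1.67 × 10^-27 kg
3.24 × 10^-20 J (or 0.202 eV)

From λ = h/√(2mKE), we solve for KE:

λ² = h²/(2mKE)
KE = h²/(2mλ²)
KE = (6.626 × 10^-34 J·s)² / (2 × 1.67 × 10^-27 kg × (6.37 × 10^-11 m)²)
KE = 3.24 × 10^-20 J
KE = 0.202 eV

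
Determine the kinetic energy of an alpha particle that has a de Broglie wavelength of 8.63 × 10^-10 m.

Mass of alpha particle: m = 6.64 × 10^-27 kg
4.44 × 10^-23 J (or 2.77 × 10^-4 eV)

From λ = h/√(2mKE), we solve for KE:

λ² = h²/(2mKE)
KE = h²/(2mλ²)
KE = (6.626 × 10^-34 J·s)² / (2 × 6.64 × 10^-27 kg × (8.63 × 10^-10 m)²)
KE = 4.44 × 10^-23 J
KE = 2.77 × 10^-4 eV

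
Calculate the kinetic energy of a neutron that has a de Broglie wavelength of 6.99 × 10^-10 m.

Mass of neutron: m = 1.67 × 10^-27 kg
2.69 × 10^-22 J (or 1.68 × 10^-3 eV)

From λ = h/√(2mKE), we solve for KE:

λ² = h²/(2mKE)
KE = h²/(2mλ²)
KE = (6.626 × 10^-34 J·s)² / (2 × 1.67 × 10^-27 kg × (6.99 × 10^-10 m)²)
KE = 2.69 × 10^-22 J
KE = 1.68 × 10^-3 eV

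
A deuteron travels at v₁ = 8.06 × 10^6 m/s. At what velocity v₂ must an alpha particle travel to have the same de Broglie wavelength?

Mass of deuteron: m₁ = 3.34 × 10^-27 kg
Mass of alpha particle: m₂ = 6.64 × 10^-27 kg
v₂ = 4.05 × 10^6 m/s

For equal de Broglie wavelengths: λ₁ = λ₂

h/(m₁v₁) = h/(m₂v₂)
m₁v₁ = m₂v₂
v₂ = v₁ · (m₁/m₂)

v₂ = 8.06 × 10^6 m/s × (3.34 × 10^-27 kg / 6.64 × 10^-27 kg)
v₂ = 4.05 × 10^6 m/s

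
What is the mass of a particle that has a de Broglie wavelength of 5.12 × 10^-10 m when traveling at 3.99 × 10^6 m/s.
3.24 × 10^-31 kg

From the de Broglie relation λ = h/(mv), we solve for m:

m = h/(λv)
m = (6.626 × 10^-34 J·s) / (5.12 × 10^-10 m × 3.99 × 10^6 m/s)
m = 3.24 × 10^-31 kg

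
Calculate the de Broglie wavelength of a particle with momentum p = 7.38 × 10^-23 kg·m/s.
8.98 × 10^-12 m

Using the de Broglie relation λ = h/p:

λ = h/p
λ = (6.626 × 10^-34 J·s) / (7.38 × 10^-23 kg·m/s)
λ = 8.98 × 10^-12 m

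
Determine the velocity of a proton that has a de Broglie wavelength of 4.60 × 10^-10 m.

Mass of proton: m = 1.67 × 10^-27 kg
8.63 × 10^2 m/s

From the de Broglie relation λ = h/(mv), we solve for v:

v = h/(mλ)
v = (6.626 × 10^-34 J·s) / (1.67 × 10^-27 kg × 4.60 × 10^-10 m)
v = 8.63 × 10^2 m/s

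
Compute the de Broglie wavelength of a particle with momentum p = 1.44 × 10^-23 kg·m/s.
4.60 × 10^-11 m

Using the de Broglie relation λ = h/p:

λ = h/p
λ = (6.626 × 10^-34 J·s) / (1.44 × 10^-23 kg·m/s)
λ = 4.60 × 10^-11 m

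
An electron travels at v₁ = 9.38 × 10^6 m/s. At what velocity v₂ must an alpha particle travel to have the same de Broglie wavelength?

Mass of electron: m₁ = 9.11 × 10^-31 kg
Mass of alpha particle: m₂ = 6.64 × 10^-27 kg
v₂ = 1.29 × 10^3 m/s

For equal de Broglie wavelengths: λ₁ = λ₂

h/(m₁v₁) = h/(m₂v₂)
m₁v₁ = m₂v₂
v₂ = v₁ · (m₁/m₂)

v₂ = 9.38 × 10^6 m/s × (9.11 × 10^-31 kg / 6.64 × 10^-27 kg)
v₂ = 1.29 × 10^3 m/s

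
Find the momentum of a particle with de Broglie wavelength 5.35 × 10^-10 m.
1.24 × 10^-24 kg·m/s

From the de Broglie relation λ = h/p, we solve for p:

p = h/λ
p = (6.626 × 10^-34 J·s) / (5.35 × 10^-10 m)
p = 1.24 × 10^-24 kg·m/s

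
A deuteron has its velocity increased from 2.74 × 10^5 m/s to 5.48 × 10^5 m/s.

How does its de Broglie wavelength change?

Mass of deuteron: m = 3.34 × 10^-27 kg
The wavelength decreases by a factor of 2.

Using λ = h/(mv):

Initial wavelength: λ₁ = h/(mv₁) = 7.24 × 10^-13 m
Final wavelength: λ₂ = h/(mv₂) = 3.62 × 10^-13 m

Since λ ∝ 1/v, when velocity increases by a factor of 2, the wavelength decreases by a factor of 2.

λ₂/λ₁ = v₁/v₂ = 1/2

The wavelength decreases by a factor of 2.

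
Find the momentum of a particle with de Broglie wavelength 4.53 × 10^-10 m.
1.46 × 10^-24 kg·m/s

From the de Broglie relation λ = h/p, we solve for p:

p = h/λ
p = (6.626 × 10^-34 J·s) / (4.53 × 10^-10 m)
p = 1.46 × 10^-24 kg·m/s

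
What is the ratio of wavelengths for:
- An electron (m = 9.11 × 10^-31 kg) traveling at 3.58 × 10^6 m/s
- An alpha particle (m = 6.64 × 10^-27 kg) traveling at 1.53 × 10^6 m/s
λ₁/λ₂ = 3.12 × 10^3

Using λ = h/(mv):

λ₁ = h/(m₁v₁) = 2.03 × 10^-10 m
λ₂ = h/(m₂v₂) = 6.52 × 10^-14 m

Ratio λ₁/λ₂ = (m₂v₂)/(m₁v₁)
         = (6.64 × 10^-27 kg × 1.53 × 10^6 m/s) / (9.11 × 10^-31 kg × 3.58 × 10^6 m/s)
         = 3.12 × 10^3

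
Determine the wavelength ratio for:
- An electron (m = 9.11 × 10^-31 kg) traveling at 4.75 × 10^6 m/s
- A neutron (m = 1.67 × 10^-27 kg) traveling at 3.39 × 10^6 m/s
λ₁/λ₂ = 1.31 × 10^3

Using λ = h/(mv):

λ₁ = h/(m₁v₁) = 1.53 × 10^-10 m
λ₂ = h/(m₂v₂) = 1.17 × 10^-13 m

Ratio λ₁/λ₂ = (m₂v₂)/(m₁v₁)
         = (1.67 × 10^-27 kg × 3.39 × 10^6 m/s) / (9.11 × 10^-31 kg × 4.75 × 10^6 m/s)
         = 1.31 × 10^3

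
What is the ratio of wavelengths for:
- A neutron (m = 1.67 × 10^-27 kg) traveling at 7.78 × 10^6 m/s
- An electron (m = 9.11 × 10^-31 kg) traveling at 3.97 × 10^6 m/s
λ₁/λ₂ = 2.78 × 10^-4

Using λ = h/(mv):

λ₁ = h/(m₁v₁) = 5.10 × 10^-14 m
λ₂ = h/(m₂v₂) = 1.83 × 10^-10 m

Ratio λ₁/λ₂ = (m₂v₂)/(m₁v₁)
         = (9.11 × 10^-31 kg × 3.97 × 10^6 m/s) / (1.67 × 10^-27 kg × 7.78 × 10^6 m/s)
         = 2.78 × 10^-4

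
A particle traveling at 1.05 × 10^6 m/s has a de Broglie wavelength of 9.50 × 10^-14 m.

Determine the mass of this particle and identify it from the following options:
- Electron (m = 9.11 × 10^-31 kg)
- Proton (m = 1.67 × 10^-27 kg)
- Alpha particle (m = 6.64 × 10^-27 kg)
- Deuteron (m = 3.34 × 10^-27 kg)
The particle is an alpha particle.

From λ = h/(mv), solve for mass:

m = h/(λv)
m = (6.626 × 10^-34 J·s) / (9.50 × 10^-14 m × 1.05 × 10^6 m/s)
m = 6.64 × 10^-27 kg

Comparing with the listed masses, this is closest to an alpha particle.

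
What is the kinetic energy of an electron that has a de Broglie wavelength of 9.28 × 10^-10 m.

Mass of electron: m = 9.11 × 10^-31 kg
2.80 × 10^-19 J (or 1.75 eV)

From λ = h/√(2mKE), we solve for KE:

λ² = h²/(2mKE)
KE = h²/(2mλ²)
KE = (6.626 × 10^-34 J·s)² / (2 × 9.11 × 10^-31 kg × (9.28 × 10^-10 m)²)
KE = 2.80 × 10^-19 J
KE = 1.75 eV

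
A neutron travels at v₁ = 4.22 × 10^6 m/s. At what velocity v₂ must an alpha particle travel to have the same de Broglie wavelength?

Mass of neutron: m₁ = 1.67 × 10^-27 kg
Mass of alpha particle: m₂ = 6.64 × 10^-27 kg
v₂ = 1.06 × 10^6 m/s

For equal de Broglie wavelengths: λ₁ = λ₂

h/(m₁v₁) = h/(m₂v₂)
m₁v₁ = m₂v₂
v₂ = v₁ · (m₁/m₂)

v₂ = 4.22 × 10^6 m/s × (1.67 × 10^-27 kg / 6.64 × 10^-27 kg)
v₂ = 1.06 × 10^6 m/s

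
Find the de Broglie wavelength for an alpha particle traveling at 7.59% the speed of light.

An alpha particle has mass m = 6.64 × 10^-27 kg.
4.39 × 10^-15 m

Using the de Broglie relation λ = h/(mv):

v = 7.59% × c = 2.275 × 10^7 m/s

λ = h/(mv)
λ = (6.626 × 10^-34 J·s) / (6.64 × 10^-27 kg × 2.275 × 10^7 m/s)
λ = 4.39 × 10^-15 m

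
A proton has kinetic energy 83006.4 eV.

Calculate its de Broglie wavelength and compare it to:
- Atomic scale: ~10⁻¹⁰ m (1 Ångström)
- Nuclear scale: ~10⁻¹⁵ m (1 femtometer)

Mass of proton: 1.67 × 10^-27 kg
λ = 9.94 × 10^-14 m, which is between nuclear and atomic scales.

Using λ = h/√(2mKE):

KE = 83006.4 eV = 1.330 × 10^-14 J

λ = h/√(2mKE)
λ = (6.626 × 10^-34 J·s) / √(2 × 1.67 × 10^-27 kg × 1.330 × 10^-14 J)
λ = 9.94 × 10^-14 m

Comparison:
- Atomic scale (10⁻¹⁰ m): λ is 0.00099× this size
- Nuclear scale (10⁻¹⁵ m): λ is 99× this size

The wavelength is between nuclear and atomic scales.

This wavelength is appropriate for probing atomic structure but too large for nuclear physics experiments.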